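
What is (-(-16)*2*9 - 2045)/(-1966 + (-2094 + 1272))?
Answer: 1757/2788 ≈ 0.63020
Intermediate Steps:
(-(-16)*2*9 - 2045)/(-1966 + (-2094 + 1272)) = (-16*(-2)*9 - 2045)/(-1966 - 822) = (32*9 - 2045)/(-2788) = (288 - 2045)*(-1/2788) = -1757*(-1/2788) = 1757/2788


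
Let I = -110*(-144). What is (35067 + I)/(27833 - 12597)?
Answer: 50907/15236 ≈ 3.3412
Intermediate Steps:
I = 15840
(35067 + I)/(27833 - 12597) = (35067 + 15840)/(27833 - 12597) = 50907/15236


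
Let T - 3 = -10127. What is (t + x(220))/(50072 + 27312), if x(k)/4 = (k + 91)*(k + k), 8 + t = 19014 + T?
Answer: 278121/38692 ≈ 7.1881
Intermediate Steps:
T = -10124 (T = 3 - 10127 = -10124)
t = 8882 (t = -8 + (19014 - 10124) = -8 + 8890 = 8882)
x(k) = 8*k*(91 + k) (x(k) = 4*((k + 91)*(k + k)) = 4*((91 + k)*(2*k)) = 4*(2*k*(91 + k)) = 8*k*(91 + k))
(t + x(220))/(50072 + 27312) = (8882 + 8*220*(91 + 220))/(50072 + 27312) = (8882 + 8*220*311)/77384 = (8882 + 547360)*(1/77384) = 556242*(1/77384) = 278121/38692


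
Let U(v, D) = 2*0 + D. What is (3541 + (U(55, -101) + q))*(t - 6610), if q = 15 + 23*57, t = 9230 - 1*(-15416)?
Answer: 85959576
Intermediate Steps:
t = 24646 (t = 9230 + 15416 = 24646)
U(v, D) = D (U(v, D) = 0 + D = D)
q = 1326 (q = 15 + 1311 = 1326)
(3541 + (U(55, -101) + q))*(t - 6610) = (3541 + (-101 + 1326))*(24646 - 6610) = (3541 + 1225)*18036 = 4766*18036 = 85959576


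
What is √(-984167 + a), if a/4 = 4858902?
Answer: √18451441 ≈ 4295.5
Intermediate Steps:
a = 19435608 (a = 4*4858902 = 19435608)
√(-984167 + a) = √(-984167 + 19435608) = √18451441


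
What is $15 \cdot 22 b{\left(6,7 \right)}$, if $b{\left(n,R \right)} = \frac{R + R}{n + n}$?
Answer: $385$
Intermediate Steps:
$b{\left(n,R \right)} = \frac{R}{n}$ ($b{\left(n,R \right)} = \frac{2 R}{2 n} = 2 R \frac{1}{2 n} = \frac{R}{n}$)
$15 \cdot 22 b{\left(6,7 \right)} = 15 \cdot 22 \cdot \frac{7}{6} = 330 \cdot 7 \cdot \frac{1}{6} = 330 \cdot \frac{7}{6} = 385$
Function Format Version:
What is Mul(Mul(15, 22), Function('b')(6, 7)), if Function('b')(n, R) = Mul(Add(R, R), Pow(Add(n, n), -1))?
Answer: 385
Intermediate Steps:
Function('b')(n, R) = Mul(R, Pow(n, -1)) (Function('b')(n, R) = Mul(Mul(2, R), Pow(Mul(2, n), -1)) = Mul(Mul(2, R), Mul(Rational(1, 2), Pow(n, -1))) = Mul(R, Pow(n, -1)))
Mul(Mul(15, 22), Function('b')(6, 7)) = Mul(Mul(15, 22), Mul(7, Pow(6, -1))) = Mul(330, Mul(7, Rational(1, 6))) = Mul(330, Rational(7, 6)) = 385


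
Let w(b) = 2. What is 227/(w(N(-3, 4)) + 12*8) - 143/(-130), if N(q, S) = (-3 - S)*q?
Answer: 837/245 ≈ 3.4163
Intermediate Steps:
N(q, S) = q*(-3 - S)
227/(w(N(-3, 4)) + 12*8) - 143/(-130) = 227/(2 + 12*8) - 143/(-130) = 227/(2 + 96) - 143*(-1/130) = 227/98 + 11/10 = 837/245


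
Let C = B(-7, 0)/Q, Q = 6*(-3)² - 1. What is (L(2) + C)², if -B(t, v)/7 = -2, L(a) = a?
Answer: 14400/2809 ≈ 5.1264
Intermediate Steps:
B(t, v) = 14 (B(t, v) = -7*(-2) = 14)
Q = 53 (Q = 6*9 - 1 = 54 - 1 = 53)
C = 14/53 ≈ 0.26415
(L(2) + C)² = (2 + 14/53)² = (120/53)² = 14400/2809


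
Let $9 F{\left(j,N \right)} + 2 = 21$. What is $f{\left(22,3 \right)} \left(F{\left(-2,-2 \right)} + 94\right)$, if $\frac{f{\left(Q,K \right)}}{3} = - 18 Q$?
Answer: $-114180$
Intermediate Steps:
$f{\left(Q,K \right)} = - 54 Q$ ($f{\left(Q,K \right)} = 3 \left(- 18 Q\right) = - 54 Q$)
$F{\left(j,N \right)} = \frac{19}{9}$ ($F{\left(j,N \right)} = - \frac{2}{9} + \frac{1}{9} \cdot 21 = - \frac{2}{9} + \frac{7}{3} = \frac{19}{9}$)
$f{\left(22,3 \right)} \left(F{\left(-2,-2 \right)} + 94\right) = \left(-54\right) 22 \left(\frac{19}{9} + 94\right) = \left(-1188\right) \frac{865}{9} = -114180$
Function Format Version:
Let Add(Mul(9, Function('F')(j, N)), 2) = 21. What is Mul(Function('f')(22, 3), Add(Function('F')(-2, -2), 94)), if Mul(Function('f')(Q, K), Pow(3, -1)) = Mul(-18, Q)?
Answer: -114180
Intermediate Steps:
Function('f')(Q, K) = Mul(-54, Q) (Function('f')(Q, K) = Mul(3, Mul(-18, Q)) = Mul(-54, Q))
Function('F')(j, N) = Rational(19, 9) (Function('F')(j, N) = Add(Rational(-2, 9), Mul(Rational(1, 9), 21)) = Add(Rational(-2, 9), Rational(7, 3)) = Rational(19, 9))
Mul(Function('f')(22, 3), Add(Function('F')(-2, -2), 94)) = Mul(Mul(-54, 22), Add(Rational(19, 9), 94)) = Mul(-1188, Rational(865, 9)) = -114180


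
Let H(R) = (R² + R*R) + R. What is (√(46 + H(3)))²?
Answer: 67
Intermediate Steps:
H(R) = R + 2*R² (H(R) = (R² + R²) + R = 2*R² + R = R + 2*R²)
(√(46 + H(3)))² = (√(46 + 3*(1 + 2*3)))² = (√(46 + 3*(1 + 6)))² = (√(46 + 3*7))² = (√(46 + 21))² = (√67)² = 67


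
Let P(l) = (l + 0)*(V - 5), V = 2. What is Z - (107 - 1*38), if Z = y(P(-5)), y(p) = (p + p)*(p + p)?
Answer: 831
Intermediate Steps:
P(l) = -3*l (P(l) = (l + 0)*(2 - 5) = l*(-3) = -3*l)
y(p) = 4*p² (y(p) = (2*p)*(2*p) = 4*p²)
Z = 900 (Z = 4*(-3*(-5))² = 4*15² = 4*225 = 900)
Z - (107 - 1*38) = 900 - (107 - 1*38) = 900 - (107 - 38) = 900 - 1*69 = 900 - 69 = 831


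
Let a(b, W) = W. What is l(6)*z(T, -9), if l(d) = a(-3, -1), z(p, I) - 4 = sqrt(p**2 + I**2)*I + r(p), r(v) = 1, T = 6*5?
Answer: -5 + 27*sqrt(109) ≈ 276.89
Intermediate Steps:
T = 30
z(p, I) = 5 + I*sqrt(I**2 + p**2) (z(p, I) = 4 + (sqrt(p**2 + I**2)*I + 1) = 4 + (sqrt(I**2 + p**2)*I + 1) = 4 + (I*sqrt(I**2 + p**2) + 1) = 4 + (1 + I*sqrt(I**2 + p**2)) = 5 + I*sqrt(I**2 + p**2))
l(d) = -1
l(6)*z(T, -9) = -(5 - 9*sqrt((-9)**2 + 30**2)) = -(5 - 9*sqrt(81 + 900)) = -(5 - 27*sqrt(109)) = -5 + 27*sqrt(109)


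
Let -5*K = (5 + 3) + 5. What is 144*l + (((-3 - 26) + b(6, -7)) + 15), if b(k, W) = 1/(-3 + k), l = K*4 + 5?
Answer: -11869/15 ≈ -791.27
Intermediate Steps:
K = -13/5 (K = -((5 + 3) + 5)/5 = -(8 + 5)/5 = -⅕*13 = -13/5 ≈ -2.6000)
l = -27/5 (l = -13/5*4 + 5 = -52/5 + 5 = -27/5 ≈ -5.4000)
144*l + (((-3 - 26) + b(6, -7)) + 15) = 144*(-27/5) + (((-3 - 26) + 1/(-3 + 6)) + 15) = -3888/5 + ((-29 + 1/3) + 15) = -3888/5 + ((-29 + ⅓) + 15) = -3888/5 + (-86/3 + 15) = -3888/5 - 41/3 = -11869/15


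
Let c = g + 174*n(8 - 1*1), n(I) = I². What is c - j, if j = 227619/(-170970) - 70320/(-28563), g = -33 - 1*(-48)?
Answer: 4633748429623/542601790 ≈ 8539.9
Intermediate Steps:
g = 15 (g = -33 + 48 = 15)
c = 8541 (c = 15 + 174*(8 - 1*1)² = 15 + 174*(8 - 1)² = 15 + 174*7² = 15 + 174*49 = 15 + 8526 = 8541)
j = 613458767/542601790 (j = 227619*(-1/170970) - 70320*(-1/28563) = -75873/56990 + 23440/9521 = 613458767/542601790 ≈ 1.1306)
c - j = 8541 - 1*613458767/542601790 = 8541 - 613458767/542601790 = 4633748429623/542601790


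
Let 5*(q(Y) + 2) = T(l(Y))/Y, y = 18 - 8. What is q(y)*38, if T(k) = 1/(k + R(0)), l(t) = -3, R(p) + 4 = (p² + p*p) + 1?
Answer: -11419/150 ≈ -76.127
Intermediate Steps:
R(p) = -3 + 2*p² (R(p) = -4 + ((p² + p*p) + 1) = -4 + ((p² + p²) + 1) = -4 + (2*p² + 1) = -4 + (1 + 2*p²) = -3 + 2*p²)
y = 10
T(k) = 1/(-3 + k) (T(k) = 1/(k + (-3 + 2*0²)) = 1/(k + (-3 + 2*0)) = 1/(k + (-3 + 0)) = 1/(k - 3) = 1/(-3 + k))
q(Y) = -2 - 1/(30*Y) (q(Y) = -2 + (1/((-3 - 3)*Y))/5 = -2 + (1/((-6)*Y))/5 = -2 + (-1/(6*Y))/5 = -2 - 1/(30*Y))
q(y)*38 = (-2 - 1/30/10)*38 = (-2 - 1/30*⅒)*38 = (-2 - 1/300)*38 = -601/300*38 = -11419/150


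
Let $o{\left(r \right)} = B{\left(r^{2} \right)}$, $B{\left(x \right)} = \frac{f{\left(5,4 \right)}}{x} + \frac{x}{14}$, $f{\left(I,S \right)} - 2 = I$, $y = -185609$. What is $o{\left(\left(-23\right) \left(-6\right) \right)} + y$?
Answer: $- \frac{24561827555}{133308} \approx -1.8425 \cdot 10^{5}$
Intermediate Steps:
$f{\left(I,S \right)} = 2 + I$
$B{\left(x \right)} = \frac{7}{x} + \frac{x}{14}$ ($B{\left(x \right)} = \frac{2 + 5}{x} + \frac{x}{14} = \frac{7}{x} + x \frac{1}{14} = \frac{7}{x} + \frac{x}{14}$)
$o{\left(r \right)} = \frac{7}{r^{2}} + \frac{r^{2}}{14}$
$o{\left(\left(-23\right) \left(-6\right) \right)} + y = \frac{98 + \left(\left(-23\right) \left(-6\right)\right)^{4}}{14 \cdot 19044} - 185609 = \frac{98 + 138^{4}}{14 \cdot 19044} - 185609 = \frac{1}{14} \cdot \frac{1}{19044} \left(98 + 362673936\right) - 185609 = \frac{1}{14} \cdot \frac{1}{19044} \cdot 362674034 - 185609 = \frac{181337017}{133308} - 185609 = - \frac{24561827555}{133308}$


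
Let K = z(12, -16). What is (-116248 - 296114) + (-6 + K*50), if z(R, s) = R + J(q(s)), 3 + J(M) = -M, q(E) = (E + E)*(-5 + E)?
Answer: -445518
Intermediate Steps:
q(E) = 2*E*(-5 + E) (q(E) = (2*E)*(-5 + E) = 2*E*(-5 + E))
J(M) = -3 - M
z(R, s) = -3 + R - 2*s*(-5 + s) (z(R, s) = R + (-3 - 2*s*(-5 + s)) = -3 + R - 2*s*(-5 + s))
K = -663 (K = -3 + 12 - 2*(-16)*(-5 - 16) = -3 + 12 - 2*(-16)*(-21) = -3 + 12 - 672 = -663)
(-116248 - 296114) + (-6 + K*50) = (-116248 - 296114) + (-6 - 663*50) = -412362 + (-6 - 33150) = -412362 - 33156 = -445518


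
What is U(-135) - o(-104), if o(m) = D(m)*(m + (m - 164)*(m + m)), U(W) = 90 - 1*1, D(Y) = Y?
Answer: 5786649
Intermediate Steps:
U(W) = 89 (U(W) = 90 - 1 = 89)
o(m) = m*(m + 2*m*(-164 + m)) (o(m) = m*(m + (m - 164)*(m + m)) = m*(m + (-164 + m)*(2*m)) = m*(m + 2*m*(-164 + m)))
U(-135) - o(-104) = 89 - (-104)²*(-327 + 2*(-104)) = 89 - 10816*(-327 - 208) = 89 - 10816*(-535) = 89 - 1*(-5786560) = 89 + 5786560 = 5786649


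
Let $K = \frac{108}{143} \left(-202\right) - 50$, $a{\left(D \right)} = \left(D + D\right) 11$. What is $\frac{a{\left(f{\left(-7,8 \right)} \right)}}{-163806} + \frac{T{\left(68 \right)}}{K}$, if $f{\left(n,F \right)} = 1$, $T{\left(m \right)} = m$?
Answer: $- \frac{398371699}{1186201149} \approx -0.33584$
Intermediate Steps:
$a{\left(D \right)} = 22 D$ ($a{\left(D \right)} = 2 D 11 = 22 D$)
$K = - \frac{28966}{143}$ ($K = 108 \cdot \frac{1}{143} \left(-202\right) - 50 = \frac{108}{143} \left(-202\right) - 50 = - \frac{21816}{143} - 50 = - \frac{28966}{143} \approx -202.56$)
$\frac{a{\left(f{\left(-7,8 \right)} \right)}}{-163806} + \frac{T{\left(68 \right)}}{K} = \frac{22 \cdot 1}{-163806} + \frac{68}{- \frac{28966}{143}} = 22 \left(- \frac{1}{163806}\right) + 68 \left(- \frac{143}{28966}\right) = - \frac{11}{81903} - \frac{4862}{14483} = - \frac{398371699}{1186201149}$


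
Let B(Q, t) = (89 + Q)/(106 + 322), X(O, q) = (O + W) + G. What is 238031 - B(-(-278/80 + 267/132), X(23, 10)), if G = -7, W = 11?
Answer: 44825958121/188320 ≈ 2.3803e+5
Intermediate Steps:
X(O, q) = 4 + O (X(O, q) = (O + 11) - 7 = (11 + O) - 7 = 4 + O)
B(Q, t) = 89/428 + Q/428 (B(Q, t) = (89 + Q)/428 = (89 + Q)*(1/428) = 89/428 + Q/428)
238031 - B(-(-278/80 + 267/132), X(23, 10)) = 238031 - (89/428 + (-(-278/80 + 267/132))/428) = 238031 - (89/428 + (-(-278*1/80 + 267*(1/132)))/428) = 238031 - (89/428 + (-(-139/40 + 89/44))/428) = 238031 - (89/428 + (-1*(-639/440))/428) = 238031 - (89/428 + (1/428)*(639/440)) = 238031 - (89/428 + 639/188320) = 238031 - 1*39799/188320 = 238031 - 39799/188320 = 44825958121/188320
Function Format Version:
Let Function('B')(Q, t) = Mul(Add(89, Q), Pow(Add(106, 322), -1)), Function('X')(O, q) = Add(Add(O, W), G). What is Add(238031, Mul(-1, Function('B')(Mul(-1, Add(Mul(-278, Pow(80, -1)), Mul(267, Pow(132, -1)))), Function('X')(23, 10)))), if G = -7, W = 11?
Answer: Rational(44825958121, 188320) ≈ 2.3803e+5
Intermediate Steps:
Function('X')(O, q) = Add(4, O) (Function('X')(O, q) = Add(Add(O, 11), -7) = Add(Add(11, O), -7) = Add(4, O))
Function('B')(Q, t) = Add(Rational(89, 428), Mul(Rational(1, 428), Q)) (Function('B')(Q, t) = Mul(Add(89, Q), Pow(428, -1)) = Mul(Add(89, Q), Rational(1, 428)) = Add(Rational(89, 428), Mul(Rational(1, 428), Q)))
Add(238031, Mul(-1, Function('B')(Mul(-1, Add(Mul(-278, Pow(80, -1)), Mul(267, Pow(132, -1)))), Function('X')(23, 10)))) = Add(238031, Mul(-1, Add(Rational(89, 428), Mul(Rational(1, 428), Mul(-1, Add(Mul(-278, Pow(80, -1)), Mul(267, Pow(132, -1)))))))) = Add(238031, Mul(-1, Add(Rational(89, 428), Mul(Rational(1, 428), Mul(-1, Add(Mul(-278, Rational(1, 80)), Mul(267, Rational(1, 132)))))))) = Add(238031, Mul(-1, Add(Rational(89, 428), Mul(Rational(1, 428), Mul(-1, Add(Rational(-139, 40), Rational(89, 44))))))) = Add(238031, Mul(-1, Add(Rational(89, 428), Mul(Rational(1, 428), Mul(-1, Rational(-639, 440)))))) = Add(238031, Mul(-1, Add(Rational(89, 428), Mul(Rational(1, 428), Rational(639, 440))))) = Add(238031, Mul(-1, Add(Rational(89, 428), Rational(639, 188320)))) = Add(238031, Mul(-1, Rational(39799, 188320))) = Add(238031, Rational(-39799, 188320)) = Rational(44825958121, 188320)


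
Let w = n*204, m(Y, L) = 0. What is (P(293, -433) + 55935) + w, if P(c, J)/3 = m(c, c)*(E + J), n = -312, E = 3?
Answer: -7713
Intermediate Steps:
P(c, J) = 0 (P(c, J) = 3*(0*(3 + J)) = 3*0 = 0)
w = -63648 (w = -312*204 = -63648)
(P(293, -433) + 55935) + w = (0 + 55935) - 63648 = 55935 - 63648 = -7713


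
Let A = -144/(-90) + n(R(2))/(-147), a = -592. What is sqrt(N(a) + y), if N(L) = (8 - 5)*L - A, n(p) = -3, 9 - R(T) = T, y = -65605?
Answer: I*sqrt(82543710)/35 ≈ 259.58*I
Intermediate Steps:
R(T) = 9 - T
A = 397/245 (A = -144/(-90) - 3/(-147) = -144*(-1/90) - 3*(-1/147) = 8/5 + 1/49 = 397/245 ≈ 1.6204)
N(L) = -397/245 + 3*L (N(L) = (8 - 5)*L - 1*397/245 = 3*L - 397/245 = -397/245 + 3*L)
sqrt(N(a) + y) = sqrt((-397/245 + 3*(-592)) - 65605) = sqrt((-397/245 - 1776) - 65605) = sqrt(-435517/245 - 65605) = sqrt(-16508742/245) = I*sqrt(82543710)/35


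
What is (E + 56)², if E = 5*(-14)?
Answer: 196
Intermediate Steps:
E = -70
(E + 56)² = (-70 + 56)² = (-14)² = 196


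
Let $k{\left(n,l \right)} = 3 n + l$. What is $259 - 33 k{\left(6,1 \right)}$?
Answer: $-368$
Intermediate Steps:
$k{\left(n,l \right)} = l + 3 n$
$259 - 33 k{\left(6,1 \right)} = 259 - 33 \left(1 + 3 \cdot 6\right) = 259 - 33 \left(1 + 18\right) = 259 - 627 = -368$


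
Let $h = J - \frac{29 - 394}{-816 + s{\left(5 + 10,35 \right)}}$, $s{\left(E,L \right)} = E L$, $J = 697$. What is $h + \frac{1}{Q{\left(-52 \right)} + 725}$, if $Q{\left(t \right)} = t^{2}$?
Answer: $\frac{231414163}{332613} \approx 695.75$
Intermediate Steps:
$h = \frac{202462}{291}$ ($h = 697 - \frac{29 - 394}{-816 + \left(5 + 10\right) 35} = 697 - - \frac{365}{-816 + 15 \cdot 35} = 697 - - \frac{365}{-816 + 525} = 697 - - \frac{365}{-291} = 697 - \left(-365\right) \left(- \frac{1}{291}\right) = 697 - \frac{365}{291} = \frac{202462}{291} \approx 695.75$)
$h + \frac{1}{Q{\left(-52 \right)} + 725} = \frac{202462}{291} + \frac{1}{\left(-52\right)^{2} + 725} = \frac{202462}{291} + \frac{1}{2704 + 725} = \frac{202462}{291} + \frac{1}{3429} = \frac{231414163}{332613}$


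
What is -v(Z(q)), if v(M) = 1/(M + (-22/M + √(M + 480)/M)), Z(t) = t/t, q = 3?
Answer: -21/40 - √481/40 ≈ -1.0733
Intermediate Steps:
Z(t) = 1
v(M) = 1/(M - 22/M + √(480 + M)/M) (v(M) = 1/(M + (-22/M + √(480 + M)/M)) = 1/(M - 22/M + √(480 + M)/M))
-v(Z(q)) = -1/(-22 + 1² + √(480 + 1)) = -1/(-22 + 1 + √481) = -1/(-21 + √481)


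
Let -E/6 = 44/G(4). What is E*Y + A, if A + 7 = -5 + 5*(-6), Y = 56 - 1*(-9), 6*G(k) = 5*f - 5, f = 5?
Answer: -5190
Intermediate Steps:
G(k) = 10/3 (G(k) = (5*5 - 5)/6 = (25 - 5)/6 = (⅙)*20 = 10/3)
Y = 65 (Y = 56 + 9 = 65)
A = -42 (A = -7 + (-5 + 5*(-6)) = -7 + (-5 - 30) = -7 - 35 = -42)
E = -396/5 (E = -264/10/3 = -264*3/10 = -6*66/5 = -396/5 ≈ -79.200)
E*Y + A = -396/5*65 - 42 = -5148 - 42 = -5190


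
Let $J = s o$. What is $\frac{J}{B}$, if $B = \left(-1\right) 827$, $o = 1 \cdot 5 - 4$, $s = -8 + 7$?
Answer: $\frac{1}{827} \approx 0.0012092$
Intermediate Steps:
$s = -1$
$o = 1$ ($o = 5 - 4 = 1$)
$B = -827$
$J = -1$ ($J = \left(-1\right) 1 = -1$)
$\frac{J}{B} = - \frac{1}{-827} = \left(-1\right) \left(- \frac{1}{827}\right) = \frac{1}{827}$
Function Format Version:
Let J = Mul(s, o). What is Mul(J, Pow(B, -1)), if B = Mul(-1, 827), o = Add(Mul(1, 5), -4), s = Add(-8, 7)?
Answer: Rational(1, 827) ≈ 0.0012092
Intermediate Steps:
s = -1
o = 1 (o = Add(5, -4) = 1)
B = -827
J = -1 (J = Mul(-1, 1) = -1)
Mul(J, Pow(B, -1)) = Mul(-1, Pow(-827, -1)) = Mul(-1, Rational(-1, 827)) = Rational(1, 827)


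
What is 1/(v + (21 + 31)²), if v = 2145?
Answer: 1/4849 ≈ 0.00020623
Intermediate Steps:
1/(v + (21 + 31)²) = 1/(2145 + (21 + 31)²) = 1/(2145 + 52²) = 1/(2145 + 2704) = 1/4849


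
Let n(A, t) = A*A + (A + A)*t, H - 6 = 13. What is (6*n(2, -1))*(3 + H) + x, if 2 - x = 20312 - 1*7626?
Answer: -12684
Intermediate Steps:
H = 19 (H = 6 + 13 = 19)
x = -12684 (x = 2 - (20312 - 1*7626) = 2 - (20312 - 7626) = 2 - 1*12686 = 2 - 12686 = -12684)
n(A, t) = A² + 2*A*t (n(A, t) = A² + (2*A)*t = A² + 2*A*t)
(6*n(2, -1))*(3 + H) + x = (6*(2*(2 + 2*(-1))))*(3 + 19) - 12684 = (6*(2*(2 - 2)))*22 - 12684 = (6*(2*0))*22 - 12684 = (6*0)*22 - 12684 = 0*22 - 12684 = 0 - 12684 = -12684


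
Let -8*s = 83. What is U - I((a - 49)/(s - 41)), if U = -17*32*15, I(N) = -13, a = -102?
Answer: -8147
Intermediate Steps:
s = -83/8 (s = -⅛*83 = -83/8 ≈ -10.375)
U = -8160 (U = -544*15 = -8160)
U - I((a - 49)/(s - 41)) = -8160 - 1*(-13) = -8160 + 13 = -8147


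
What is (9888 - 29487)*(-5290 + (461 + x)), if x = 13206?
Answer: -164180823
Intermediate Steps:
(9888 - 29487)*(-5290 + (461 + x)) = (9888 - 29487)*(-5290 + (461 + 13206)) = -19599*(-5290 + 13667) = -19599*8377 = -164180823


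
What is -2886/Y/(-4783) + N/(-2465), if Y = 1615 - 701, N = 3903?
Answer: -8527741398/5388073415 ≈ -1.5827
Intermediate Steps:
Y = 914
-2886/Y/(-4783) + N/(-2465) = -2886/914/(-4783) + 3903/(-2465) = -2886*1/914*(-1/4783) + 3903*(-1/2465) = -1443/457*(-1/4783) - 3903/2465 = 1443/2185831 - 3903/2465 = -8527741398/5388073415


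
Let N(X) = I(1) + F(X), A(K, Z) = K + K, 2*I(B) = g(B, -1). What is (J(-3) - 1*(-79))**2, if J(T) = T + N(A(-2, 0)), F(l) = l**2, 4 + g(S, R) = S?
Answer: 32761/4 ≈ 8190.3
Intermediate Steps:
g(S, R) = -4 + S
I(B) = -2 + B/2 (I(B) = (-4 + B)/2 = -2 + B/2)
A(K, Z) = 2*K
N(X) = -3/2 + X**2 (N(X) = (-2 + (1/2)*1) + X**2 = (-2 + 1/2) + X**2 = -3/2 + X**2)
J(T) = 29/2 + T (J(T) = T + (-3/2 + (2*(-2))**2) = T + (-3/2 + (-4)**2) = T + (-3/2 + 16) = T + 29/2 = 29/2 + T)
(J(-3) - 1*(-79))**2 = ((29/2 - 3) - 1*(-79))**2 = (23/2 + 79)**2 = (181/2)**2 = 32761/4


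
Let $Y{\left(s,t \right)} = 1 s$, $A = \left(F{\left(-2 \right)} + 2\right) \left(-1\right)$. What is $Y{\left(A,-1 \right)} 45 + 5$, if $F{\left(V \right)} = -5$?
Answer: $140$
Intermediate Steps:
$A = 3$ ($A = \left(-5 + 2\right) \left(-1\right) = \left(-3\right) \left(-1\right) = 3$)
$Y{\left(s,t \right)} = s$
$Y{\left(A,-1 \right)} 45 + 5 = 3 \cdot 45 + 5 = 135 + 5 = 140$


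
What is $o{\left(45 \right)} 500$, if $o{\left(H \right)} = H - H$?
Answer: $0$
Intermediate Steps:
$o{\left(H \right)} = 0$
$o{\left(45 \right)} 500 = 0 \cdot 500 = 0$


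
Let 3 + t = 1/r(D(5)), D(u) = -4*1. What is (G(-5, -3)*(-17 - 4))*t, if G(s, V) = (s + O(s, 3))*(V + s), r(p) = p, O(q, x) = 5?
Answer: 0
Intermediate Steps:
D(u) = -4
G(s, V) = (5 + s)*(V + s) (G(s, V) = (s + 5)*(V + s) = (5 + s)*(V + s))
t = -13/4 (t = -3 + 1/(-4) = -3 - ¼ = -13/4 ≈ -3.2500)
(G(-5, -3)*(-17 - 4))*t = (((-5)² + 5*(-3) + 5*(-5) - 3*(-5))*(-17 - 4))*(-13/4) = ((25 - 15 - 25 + 15)*(-21))*(-13/4) = (0*(-21))*(-13/4) = 0*(-13/4) = 0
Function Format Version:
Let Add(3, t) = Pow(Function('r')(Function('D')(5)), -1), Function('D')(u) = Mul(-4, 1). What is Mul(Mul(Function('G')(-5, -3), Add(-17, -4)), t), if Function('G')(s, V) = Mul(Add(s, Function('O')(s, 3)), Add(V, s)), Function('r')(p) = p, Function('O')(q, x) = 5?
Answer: 0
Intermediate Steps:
Function('D')(u) = -4
Function('G')(s, V) = Mul(Add(5, s), Add(V, s)) (Function('G')(s, V) = Mul(Add(s, 5), Add(V, s)) = Mul(Add(5, s), Add(V, s)))
t = Rational(-13, 4) (t = Add(-3, Pow(-4, -1)) = Add(-3, Rational(-1, 4)) = Rational(-13, 4) ≈ -3.2500)
Mul(Mul(Function('G')(-5, -3), Add(-17, -4)), t) = Mul(Mul(Add(Pow(-5, 2), Mul(5, -3), Mul(5, -5), Mul(-3, -5)), Add(-17, -4)), Rational(-13, 4)) = Mul(Mul(Add(25, -15, -25, 15), -21), Rational(-13, 4)) = Mul(Mul(0, -21), Rational(-13, 4)) = Mul(0, Rational(-13, 4)) = 0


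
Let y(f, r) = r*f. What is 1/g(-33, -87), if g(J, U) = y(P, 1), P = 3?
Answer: ⅓ ≈ 0.33333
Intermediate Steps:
y(f, r) = f*r
g(J, U) = 3 (g(J, U) = 3*1 = 3)
1/g(-33, -87) = 1/3 = ⅓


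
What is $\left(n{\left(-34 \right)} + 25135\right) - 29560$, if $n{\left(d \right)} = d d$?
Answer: $-3269$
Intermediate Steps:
$n{\left(d \right)} = d^{2}$
$\left(n{\left(-34 \right)} + 25135\right) - 29560 = \left(\left(-34\right)^{2} + 25135\right) - 29560 = \left(1156 + 25135\right) - 29560 = 26291 - 29560 = -3269$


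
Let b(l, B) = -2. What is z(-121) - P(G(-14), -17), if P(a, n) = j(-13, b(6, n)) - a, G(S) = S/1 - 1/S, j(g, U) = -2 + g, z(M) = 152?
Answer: 2143/14 ≈ 153.07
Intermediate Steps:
G(S) = S - 1/S (G(S) = S*1 - 1/S = S - 1/S)
P(a, n) = -15 - a (P(a, n) = (-2 - 13) - a = -15 - a)
z(-121) - P(G(-14), -17) = 152 - (-15 - (-14 - 1/(-14))) = 152 - (-15 - (-14 - 1*(-1/14))) = 152 - (-15 - (-14 + 1/14)) = 152 - (-15 - 1*(-195/14)) = 152 - (-15 + 195/14) = 152 - 1*(-15/14) = 152 + 15/14 = 2143/14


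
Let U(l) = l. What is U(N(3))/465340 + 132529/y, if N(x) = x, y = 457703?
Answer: 61672417969/212987514020 ≈ 0.28956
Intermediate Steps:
U(N(3))/465340 + 132529/y = 3/465340 + 132529/457703 = 61672417969/212987514020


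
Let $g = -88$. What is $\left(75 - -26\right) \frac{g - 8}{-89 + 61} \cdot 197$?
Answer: $\frac{477528}{7} \approx 68218.0$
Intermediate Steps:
$\left(75 - -26\right) \frac{g - 8}{-89 + 61} \cdot 197 = \left(75 - -26\right) \frac{-88 - 8}{-89 + 61} \cdot 197 = \left(75 + 26\right) \left(- \frac{96}{-28}\right) 197 = 101 \left(\left(-96\right) \left(- \frac{1}{28}\right)\right) 197 = 101 \cdot \frac{24}{7} \cdot 197 = \frac{2424}{7} \cdot 197 = \frac{477528}{7}$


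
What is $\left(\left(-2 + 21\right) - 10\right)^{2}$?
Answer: $81$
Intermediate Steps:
$\left(\left(-2 + 21\right) - 10\right)^{2} = \left(19 - 10\right)^{2} = 9^{2} = 81$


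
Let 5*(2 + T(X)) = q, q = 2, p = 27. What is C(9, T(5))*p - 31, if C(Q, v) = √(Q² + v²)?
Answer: -31 + 27*√2089/5 ≈ 215.81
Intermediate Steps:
T(X) = -8/5 (T(X) = -2 + (⅕)*2 = -2 + ⅖ = -8/5)
C(9, T(5))*p - 31 = √(9² + (-8/5)²)*27 - 31 = √(81 + 64/25)*27 - 31 = √(2089/25)*27 - 31 = (√2089/5)*27 - 31 = 27*√2089/5 - 31 = -31 + 27*√2089/5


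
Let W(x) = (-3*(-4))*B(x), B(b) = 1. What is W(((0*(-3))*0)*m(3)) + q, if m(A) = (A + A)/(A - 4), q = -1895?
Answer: -1883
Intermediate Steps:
m(A) = 2*A/(-4 + A) (m(A) = (2*A)/(-4 + A) = 2*A/(-4 + A))
W(x) = 12 (W(x) = -3*(-4)*1 = 12*1 = 12)
W(((0*(-3))*0)*m(3)) + q = 12 - 1895 = -1883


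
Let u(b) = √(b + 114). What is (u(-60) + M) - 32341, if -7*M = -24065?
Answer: -202322/7 + 3*√6 ≈ -28896.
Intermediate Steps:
M = 24065/7 (M = -⅐*(-24065) = 24065/7 ≈ 3437.9)
u(b) = √(114 + b)
(u(-60) + M) - 32341 = (√(114 - 60) + 24065/7) - 32341 = (√54 + 24065/7) - 32341 = (3*√6 + 24065/7) - 32341 = (24065/7 + 3*√6) - 32341 = -202322/7 + 3*√6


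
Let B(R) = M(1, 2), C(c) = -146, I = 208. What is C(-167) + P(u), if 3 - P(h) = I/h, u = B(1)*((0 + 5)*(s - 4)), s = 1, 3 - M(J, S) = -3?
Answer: -6331/45 ≈ -140.69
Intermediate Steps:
M(J, S) = 6 (M(J, S) = 3 - 1*(-3) = 3 + 3 = 6)
B(R) = 6
u = -90 (u = 6*((0 + 5)*(1 - 4)) = 6*(5*(-3)) = 6*(-15) = -90)
P(h) = 3 - 208/h
C(-167) + P(u) = -146 + (3 - 208/(-90)) = -146 + (3 - 208*(-1/90)) = -146 + (3 + 104/45) = -146 + 239/45 = -6331/45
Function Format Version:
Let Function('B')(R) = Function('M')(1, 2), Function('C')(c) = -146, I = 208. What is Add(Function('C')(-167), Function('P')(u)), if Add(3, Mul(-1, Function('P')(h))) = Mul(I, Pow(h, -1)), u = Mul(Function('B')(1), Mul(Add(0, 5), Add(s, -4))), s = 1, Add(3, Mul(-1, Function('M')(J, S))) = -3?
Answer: Rational(-6331, 45) ≈ -140.69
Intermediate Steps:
Function('M')(J, S) = 6 (Function('M')(J, S) = Add(3, Mul(-1, -3)) = Add(3, 3) = 6)
Function('B')(R) = 6
u = -90 (u = Mul(6, Mul(Add(0, 5), Add(1, -4))) = Mul(6, Mul(5, -3)) = Mul(6, -15) = -90)
Function('P')(h) = Add(3, Mul(-208, Pow(h, -1))) (Function('P')(h) = Add(3, Mul(-1, Mul(208, Pow(h, -1)))) = Add(3, Mul(-208, Pow(h, -1))))
Add(Function('C')(-167), Function('P')(u)) = Add(-146, Add(3, Mul(-208, Pow(-90, -1)))) = Add(-146, Add(3, Mul(-208, Rational(-1, 90)))) = Add(-146, Add(3, Rational(104, 45))) = Add(-146, Rational(239, 45)) = Rational(-6331, 45)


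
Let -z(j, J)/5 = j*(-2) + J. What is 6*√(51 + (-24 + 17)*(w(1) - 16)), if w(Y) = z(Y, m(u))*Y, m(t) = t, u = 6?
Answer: 6*√303 ≈ 104.44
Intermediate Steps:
z(j, J) = -5*J + 10*j (z(j, J) = -5*(j*(-2) + J) = -5*(-2*j + J) = -5*(J - 2*j) = -5*J + 10*j)
w(Y) = Y*(-30 + 10*Y) (w(Y) = (-5*6 + 10*Y)*Y = (-30 + 10*Y)*Y = Y*(-30 + 10*Y))
6*√(51 + (-24 + 17)*(w(1) - 16)) = 6*√(51 + (-24 + 17)*(10*1*(-3 + 1) - 16)) = 6*√(51 - 7*(10*1*(-2) - 16)) = 6*√(51 - 7*(-20 - 16)) = 6*√(51 - 7*(-36)) = 6*√(51 + 252) = 6*√303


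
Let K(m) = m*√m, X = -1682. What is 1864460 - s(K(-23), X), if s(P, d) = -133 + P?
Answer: 1864593 + 23*I*√23 ≈ 1.8646e+6 + 110.3*I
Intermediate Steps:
K(m) = m^(3/2)
1864460 - s(K(-23), X) = 1864460 - (-133 + (-23)^(3/2)) = 1864460 - (-133 - 23*I*√23) = 1864460 + (133 + 23*I*√23) = 1864593 + 23*I*√23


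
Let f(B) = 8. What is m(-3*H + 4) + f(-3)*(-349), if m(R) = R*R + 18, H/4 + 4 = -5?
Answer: 9770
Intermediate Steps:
H = -36 (H = -16 + 4*(-5) = -16 - 20 = -36)
m(R) = 18 + R**2 (m(R) = R**2 + 18 = 18 + R**2)
m(-3*H + 4) + f(-3)*(-349) = (18 + (-3*(-36) + 4)**2) + 8*(-349) = (18 + (108 + 4)**2) - 2792 = (18 + 112**2) - 2792 = (18 + 12544) - 2792 = 12562 - 2792 = 9770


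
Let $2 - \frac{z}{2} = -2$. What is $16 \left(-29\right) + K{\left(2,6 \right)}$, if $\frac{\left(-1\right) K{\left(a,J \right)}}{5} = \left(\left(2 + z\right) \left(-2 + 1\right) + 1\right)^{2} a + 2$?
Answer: $-1284$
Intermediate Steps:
$z = 8$ ($z = 4 - -4 = 4 + 4 = 8$)
$K{\left(a,J \right)} = -10 - 405 a$ ($K{\left(a,J \right)} = - 5 \left(\left(\left(2 + 8\right) \left(-2 + 1\right) + 1\right)^{2} a + 2\right) = - 5 \left(\left(10 \left(-1\right) + 1\right)^{2} a + 2\right) = - 5 \left(\left(-10 + 1\right)^{2} a + 2\right) = - 5 \left(\left(-9\right)^{2} a + 2\right) = - 5 \left(81 a + 2\right) = - 5 \left(2 + 81 a\right) = -10 - 405 a$)
$16 \left(-29\right) + K{\left(2,6 \right)} = 16 \left(-29\right) - 820 = -464 - 820 = -1284$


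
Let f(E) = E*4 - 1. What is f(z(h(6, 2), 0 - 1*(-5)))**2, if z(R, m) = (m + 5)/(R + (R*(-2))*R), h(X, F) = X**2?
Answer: 421201/408321 ≈ 1.0315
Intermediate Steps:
z(R, m) = (5 + m)/(R - 2*R**2) (z(R, m) = (5 + m)/(R + (-2*R)*R) = (5 + m)/(R - 2*R**2))
f(E) = -1 + 4*E (f(E) = 4*E - 1 = -1 + 4*E)
f(z(h(6, 2), 0 - 1*(-5)))**2 = (-1 + 4*((-5 - (0 - 1*(-5)))/((6**2)*(-1 + 2*6**2))))**2 = (-1 + 4*((-5 - (0 + 5))/(36*(-1 + 2*36))))**2 = (-1 + 4*((-5 - 1*5)/(36*(-1 + 72))))**2 = (-1 + 4*((1/36)*(-5 - 5)/71))**2 = (-1 + 4*((1/36)*(1/71)*(-10)))**2 = (-1 + 4*(-5/1278))**2 = (-1 - 10/639)**2 = (-649/639)**2 = 421201/408321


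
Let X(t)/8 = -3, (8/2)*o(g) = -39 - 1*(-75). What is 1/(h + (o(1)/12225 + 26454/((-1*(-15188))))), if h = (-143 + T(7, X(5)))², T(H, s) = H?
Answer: 30945550/572422815607 ≈ 5.4061e-5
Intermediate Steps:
o(g) = 9 (o(g) = (-39 - 1*(-75))/4 = (-39 + 75)/4 = (¼)*36 = 9)
X(t) = -24 (X(t) = 8*(-3) = -24)
h = 18496 (h = (-143 + 7)² = (-136)² = 18496)
1/(h + (o(1)/12225 + 26454/((-1*(-15188))))) = 1/(18496 + (9/12225 + 26454/((-1*(-15188))))) = 1/(18496 + (9*(1/12225) + 26454/15188)) = 1/(18496 + (3/4075 + 26454*(1/15188))) = 1/(18496 + (3/4075 + 13227/7594)) = 1/(18496 + 53922807/30945550) = 1/(572422815607/30945550) = 30945550/572422815607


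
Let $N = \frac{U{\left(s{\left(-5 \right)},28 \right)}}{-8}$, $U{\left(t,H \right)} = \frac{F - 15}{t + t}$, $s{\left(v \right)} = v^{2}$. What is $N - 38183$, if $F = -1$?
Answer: $- \frac{954574}{25} \approx -38183.0$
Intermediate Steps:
$U{\left(t,H \right)} = - \frac{8}{t}$ ($U{\left(t,H \right)} = \frac{-1 - 15}{t + t} = - \frac{16}{2 t} = - 16 \frac{1}{2 t} = - \frac{8}{t}$)
$N = \frac{1}{25}$ ($N = \frac{\left(-8\right) \frac{1}{\left(-5\right)^{2}}}{-8} = - \frac{\left(-8\right) \frac{1}{25}}{8} = \left(- \frac{1}{8}\right) \left(- \frac{8}{25}\right) = \frac{1}{25} \approx 0.04$)
$N - 38183 = \frac{1}{25} - 38183 = - \frac{954574}{25}$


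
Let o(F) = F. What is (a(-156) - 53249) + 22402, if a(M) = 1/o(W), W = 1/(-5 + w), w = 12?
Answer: -30840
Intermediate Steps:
W = 1/7 (W = 1/(-5 + 12) = 1/7 ≈ 0.14286)
a(M) = 7 (a(M) = 1/(1/7) = 7)
(a(-156) - 53249) + 22402 = (7 - 53249) + 22402 = -53242 + 22402 = -30840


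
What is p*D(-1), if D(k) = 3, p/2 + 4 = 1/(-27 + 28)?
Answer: -18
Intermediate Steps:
p = -6 (p = -8 + 2/(-27 + 28) = -8 + 2/1 = -8 + 2*1 = -8 + 2 = -6)
p*D(-1) = -6*3 = -18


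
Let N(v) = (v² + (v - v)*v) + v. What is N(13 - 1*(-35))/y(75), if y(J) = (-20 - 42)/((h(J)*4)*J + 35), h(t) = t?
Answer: -26501160/31 ≈ -8.5488e+5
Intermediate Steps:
N(v) = v + v² (N(v) = (v² + 0*v) + v = (v² + 0) + v = v² + v = v + v²)
y(J) = -62/(35 + 4*J²) (y(J) = (-20 - 42)/((J*4)*J + 35) = -62/((4*J)*J + 35) = -62/(4*J² + 35) = -62/(35 + 4*J²))
N(13 - 1*(-35))/y(75) = ((13 - 1*(-35))*(1 + (13 - 1*(-35))))/((-62/(35 + 4*75²))) = ((13 + 35)*(1 + (13 + 35)))/((-62/(35 + 4*5625))) = (48*(1 + 48))/((-62/(35 + 22500))) = (48*49)/((-62/22535)) = 2352/((-62*1/22535)) = 2352/(-62/22535) = 2352*(-22535/62) = -26501160/31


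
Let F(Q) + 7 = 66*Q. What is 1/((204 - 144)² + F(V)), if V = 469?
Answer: 1/34547 ≈ 2.8946e-5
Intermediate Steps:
F(Q) = -7 + 66*Q
1/((204 - 144)² + F(V)) = 1/((204 - 144)² + (-7 + 66*469)) = 1/(60² + (-7 + 30954)) = 1/(3600 + 30947) = 1/34547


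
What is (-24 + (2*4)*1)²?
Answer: 256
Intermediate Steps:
(-24 + (2*4)*1)² = (-24 + 8*1)² = (-24 + 8)² = (-16)² = 256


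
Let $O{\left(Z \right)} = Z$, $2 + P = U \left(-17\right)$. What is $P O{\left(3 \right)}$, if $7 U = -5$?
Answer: $\frac{213}{7} \approx 30.429$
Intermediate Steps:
$U = - \frac{5}{7}$ ($U = \frac{1}{7} \left(-5\right) = - \frac{5}{7} \approx -0.71429$)
$P = \frac{71}{7}$ ($P = -2 - - \frac{85}{7} = -2 + \frac{85}{7} = \frac{71}{7} \approx 10.143$)
$P O{\left(3 \right)} = \frac{71}{7} \cdot 3 = \frac{213}{7}$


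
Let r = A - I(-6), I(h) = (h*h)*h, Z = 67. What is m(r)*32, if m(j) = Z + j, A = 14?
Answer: 9504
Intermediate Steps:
I(h) = h**3 (I(h) = h**2*h = h**3)
r = 230 (r = 14 - 1*(-6)**3 = 14 - 1*(-216) = 14 + 216 = 230)
m(j) = 67 + j
m(r)*32 = (67 + 230)*32 = 297*32 = 9504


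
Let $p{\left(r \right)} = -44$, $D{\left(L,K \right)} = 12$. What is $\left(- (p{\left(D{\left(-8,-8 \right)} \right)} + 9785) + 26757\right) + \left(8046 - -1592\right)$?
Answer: $26654$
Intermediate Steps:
$\left(- (p{\left(D{\left(-8,-8 \right)} \right)} + 9785) + 26757\right) + \left(8046 - -1592\right) = \left(- (-44 + 9785) + 26757\right) + \left(8046 - -1592\right) = \left(\left(-1\right) 9741 + 26757\right) + \left(8046 + 1592\right) = \left(-9741 + 26757\right) + 9638 = 17016 + 9638 = 26654$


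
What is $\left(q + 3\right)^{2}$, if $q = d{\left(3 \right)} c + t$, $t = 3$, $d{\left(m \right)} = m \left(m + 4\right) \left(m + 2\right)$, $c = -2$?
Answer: $41616$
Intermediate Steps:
$d{\left(m \right)} = m \left(2 + m\right) \left(4 + m\right)$ ($d{\left(m \right)} = m \left(4 + m\right) \left(2 + m\right) = m \left(2 + m\right) \left(4 + m\right)$)
$q = -207$ ($q = 3 \left(8 + 3^{2} + 6 \cdot 3\right) \left(-2\right) + 3 = 3 \left(8 + 9 + 18\right) \left(-2\right) + 3 = 3 \cdot 35 \left(-2\right) + 3 = 105 \left(-2\right) + 3 = -210 + 3 = -207$)
$\left(q + 3\right)^{2} = \left(-207 + 3\right)^{2} = \left(-204\right)^{2} = 41616$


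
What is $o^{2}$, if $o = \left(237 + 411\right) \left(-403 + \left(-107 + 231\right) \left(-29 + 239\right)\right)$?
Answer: $275984326426176$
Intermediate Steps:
$o = 16612776$ ($o = 648 \left(-403 + 124 \cdot 210\right) = 648 \left(-403 + 26040\right) = 648 \cdot 25637 = 16612776$)
$o^{2} = 16612776^{2} = 275984326426176$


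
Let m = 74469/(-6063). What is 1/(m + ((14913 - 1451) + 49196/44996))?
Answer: 3247747/43684830450 ≈ 7.4345e-5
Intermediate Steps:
m = -24823/2021 (m = 74469*(-1/6063) = -24823/2021 ≈ -12.283)
1/(m + ((14913 - 1451) + 49196/44996)) = 1/(-24823/2021 + ((14913 - 1451) + 49196/44996)) = 1/(-24823/2021 + (13462 + 49196*(1/44996))) = 1/(-24823/2021 + (13462 + 1757/1607)) = 1/(-24823/2021 + 21635191/1607) = 1/(43684830450/3247747) = 3247747/43684830450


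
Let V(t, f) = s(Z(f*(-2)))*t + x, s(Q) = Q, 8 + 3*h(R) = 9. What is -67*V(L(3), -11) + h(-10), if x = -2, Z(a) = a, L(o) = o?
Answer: -12863/3 ≈ -4287.7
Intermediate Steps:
h(R) = ⅓ (h(R) = -8/3 + (⅓)*9 = -8/3 + 3 = ⅓)
V(t, f) = -2 - 2*f*t (V(t, f) = (f*(-2))*t - 2 = (-2*f)*t - 2 = -2*f*t - 2 = -2 - 2*f*t)
-67*V(L(3), -11) + h(-10) = -67*(-2 - 2*(-11)*3) + ⅓ = -67*(-2 + 66) + ⅓ = -67*64 + ⅓ = -4288 + ⅓ = -12863/3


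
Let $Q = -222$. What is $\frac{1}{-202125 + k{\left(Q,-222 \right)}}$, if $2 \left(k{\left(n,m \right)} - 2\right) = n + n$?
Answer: $- \frac{1}{202345} \approx -4.9421 \cdot 10^{-6}$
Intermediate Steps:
$k{\left(n,m \right)} = 2 + n$ ($k{\left(n,m \right)} = 2 + \frac{n + n}{2} = 2 + \frac{2 n}{2} = 2 + n$)
$\frac{1}{-202125 + k{\left(Q,-222 \right)}} = \frac{1}{-202125 + \left(2 - 222\right)} = \frac{1}{-202125 - 220} = \frac{1}{-202345} = - \frac{1}{202345}$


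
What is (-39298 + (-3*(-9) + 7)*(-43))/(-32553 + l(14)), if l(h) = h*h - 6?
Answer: 40760/32363 ≈ 1.2595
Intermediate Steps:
l(h) = -6 + h**2 (l(h) = h**2 - 6 = -6 + h**2)
(-39298 + (-3*(-9) + 7)*(-43))/(-32553 + l(14)) = (-39298 + (-3*(-9) + 7)*(-43))/(-32553 + (-6 + 14**2)) = (-39298 + (27 + 7)*(-43))/(-32553 + (-6 + 196)) = (-39298 + 34*(-43))/(-32553 + 190) = (-39298 - 1462)/(-32363) = -40760*(-1/32363) = 40760/32363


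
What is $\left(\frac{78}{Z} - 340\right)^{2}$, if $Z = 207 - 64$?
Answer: $\frac{13942756}{121} \approx 1.1523 \cdot 10^{5}$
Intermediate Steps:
$Z = 143$ ($Z = 207 - 64 = 143$)
$\left(\frac{78}{Z} - 340\right)^{2} = \left(\frac{78}{143} - 340\right)^{2} = \left(78 \cdot \frac{1}{143} - 340\right)^{2} = \left(\frac{6}{11} - 340\right)^{2} = \left(- \frac{3734}{11}\right)^{2} = \frac{13942756}{121}$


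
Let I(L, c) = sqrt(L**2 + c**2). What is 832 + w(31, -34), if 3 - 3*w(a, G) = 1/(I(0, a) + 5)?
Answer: 89963/108 ≈ 832.99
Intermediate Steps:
w(a, G) = 1 - 1/(3*(5 + sqrt(a**2))) (w(a, G) = 1 - 1/(3*(sqrt(0**2 + a**2) + 5)) = 1 - 1/(3*(sqrt(0 + a**2) + 5)) = 1 - 1/(3*(sqrt(a**2) + 5)) = 1 - 1/(3*(5 + sqrt(a**2))))
832 + w(31, -34) = 832 + (14/3 + sqrt(31**2))/(5 + sqrt(31**2)) = 832 + (14/3 + sqrt(961))/(5 + sqrt(961)) = 832 + (14/3 + 31)/(5 + 31) = 832 + (107/3)/36 = 832 + (1/36)*(107/3) = 832 + 107/108 = 89963/108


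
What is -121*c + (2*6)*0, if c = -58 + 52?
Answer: 726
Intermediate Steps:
c = -6
-121*c + (2*6)*0 = -121*(-6) + (2*6)*0 = 726 + 12*0 = 726 + 0 = 726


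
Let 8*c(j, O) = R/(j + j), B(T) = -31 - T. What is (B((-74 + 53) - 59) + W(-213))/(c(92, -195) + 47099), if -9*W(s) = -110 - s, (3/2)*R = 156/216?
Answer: 114816/143992513 ≈ 0.00079738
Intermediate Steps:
R = 13/27 (R = 2*(156/216)/3 = 2*(156*(1/216))/3 = (⅔)*(13/18) = 13/27 ≈ 0.48148)
W(s) = 110/9 + s/9 (W(s) = -(-110 - s)/9 = 110/9 + s/9)
c(j, O) = 13/(432*j) (c(j, O) = (13/(27*(j + j)))/8 = (13/(27*((2*j))))/8 = (13*(1/(2*j))/27)/8 = (13/(54*j))/8 = 13/(432*j))
(B((-74 + 53) - 59) + W(-213))/(c(92, -195) + 47099) = ((-31 - ((-74 + 53) - 59)) + (110/9 + (⅑)*(-213)))/((13/432)/92 + 47099) = ((-31 - (-21 - 59)) + (110/9 - 71/3))/((13/432)*(1/92) + 47099) = ((-31 - 1*(-80)) - 103/9)/(13/39744 + 47099) = ((-31 + 80) - 103/9)/(1871902669/39744) = (49 - 103/9)*(39744/1871902669) = (338/9)*(39744/1871902669) = 114816/143992513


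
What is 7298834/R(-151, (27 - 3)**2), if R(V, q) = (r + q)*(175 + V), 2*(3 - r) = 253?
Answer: 3649417/5430 ≈ 672.08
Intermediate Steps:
r = -247/2 (r = 3 - 1/2*253 = 3 - 253/2 = -247/2 ≈ -123.50)
R(V, q) = (175 + V)*(-247/2 + q) (R(V, q) = (-247/2 + q)*(175 + V) = (175 + V)*(-247/2 + q))
7298834/R(-151, (27 - 3)**2) = 7298834/(-43225/2 + 175*(27 - 3)**2 - 247/2*(-151) - 151*(27 - 3)**2) = 7298834/(-43225/2 + 175*24**2 + 37297/2 - 151*24**2) = 7298834/(-43225/2 + 175*576 + 37297/2 - 151*576) = 7298834/(-43225/2 + 100800 + 37297/2 - 86976) = 7298834/10860 = 7298834*(1/10860) = 3649417/5430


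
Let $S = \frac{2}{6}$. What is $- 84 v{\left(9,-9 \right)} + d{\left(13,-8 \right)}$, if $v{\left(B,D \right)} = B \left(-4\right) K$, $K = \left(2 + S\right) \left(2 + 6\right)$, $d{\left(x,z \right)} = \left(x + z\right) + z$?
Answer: $56445$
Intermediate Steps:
$d{\left(x,z \right)} = x + 2 z$
$S = \frac{1}{3}$ ($S = 2 \cdot \frac{1}{6} = \frac{1}{3} \approx 0.33333$)
$K = \frac{56}{3}$ ($K = \left(2 + \frac{1}{3}\right) \left(2 + 6\right) = \frac{7}{3} \cdot 8 = \frac{56}{3} \approx 18.667$)
$v{\left(B,D \right)} = - \frac{224 B}{3}$ ($v{\left(B,D \right)} = B \left(-4\right) \frac{56}{3} = - 4 B \frac{56}{3} = - \frac{224 B}{3}$)
$- 84 v{\left(9,-9 \right)} + d{\left(13,-8 \right)} = - 84 \left(\left(- \frac{224}{3}\right) 9\right) + \left(13 + 2 \left(-8\right)\right) = \left(-84\right) \left(-672\right) + \left(13 - 16\right) = 56448 - 3 = 56445$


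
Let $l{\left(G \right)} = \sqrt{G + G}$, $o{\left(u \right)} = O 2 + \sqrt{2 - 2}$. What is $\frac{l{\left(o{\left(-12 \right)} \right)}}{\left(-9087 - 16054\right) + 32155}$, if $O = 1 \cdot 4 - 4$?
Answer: $0$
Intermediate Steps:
$O = 0$ ($O = 4 - 4 = 0$)
$o{\left(u \right)} = 0$ ($o{\left(u \right)} = 0 \cdot 2 + \sqrt{2 - 2} = 0 + \sqrt{0} = 0 + 0 = 0$)
$l{\left(G \right)} = \sqrt{2} \sqrt{G}$ ($l{\left(G \right)} = \sqrt{2 G} = \sqrt{2} \sqrt{G}$)
$\frac{l{\left(o{\left(-12 \right)} \right)}}{\left(-9087 - 16054\right) + 32155} = \frac{\sqrt{2} \sqrt{0}}{\left(-9087 - 16054\right) + 32155} = \frac{\sqrt{2} \cdot 0}{-25141 + 32155} = \frac{0}{7014} = 0 \cdot \frac{1}{7014} = 0$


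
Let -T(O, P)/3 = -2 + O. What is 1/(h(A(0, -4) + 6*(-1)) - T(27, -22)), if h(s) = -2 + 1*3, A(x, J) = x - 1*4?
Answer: 1/76 ≈ 0.013158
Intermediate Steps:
A(x, J) = -4 + x (A(x, J) = x - 4 = -4 + x)
h(s) = 1 (h(s) = -2 + 3 = 1)
T(O, P) = 6 - 3*O (T(O, P) = -3*(-2 + O) = 6 - 3*O)
1/(h(A(0, -4) + 6*(-1)) - T(27, -22)) = 1/(1 - (6 - 3*27)) = 1/(1 - (6 - 81)) = 1/(1 - 1*(-75)) = 1/(1 + 75) = 1/76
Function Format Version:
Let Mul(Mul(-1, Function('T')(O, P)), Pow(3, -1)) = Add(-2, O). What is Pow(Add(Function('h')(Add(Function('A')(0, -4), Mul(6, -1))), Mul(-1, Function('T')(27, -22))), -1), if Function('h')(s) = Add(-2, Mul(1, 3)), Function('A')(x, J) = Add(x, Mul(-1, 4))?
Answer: Rational(1, 76) ≈ 0.013158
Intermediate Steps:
Function('A')(x, J) = Add(-4, x) (Function('A')(x, J) = Add(x, -4) = Add(-4, x))
Function('h')(s) = 1 (Function('h')(s) = Add(-2, 3) = 1)
Function('T')(O, P) = Add(6, Mul(-3, O)) (Function('T')(O, P) = Mul(-3, Add(-2, O)) = Add(6, Mul(-3, O)))
Pow(Add(Function('h')(Add(Function('A')(0, -4), Mul(6, -1))), Mul(-1, Function('T')(27, -22))), -1) = Pow(Add(1, Mul(-1, Add(6, Mul(-3, 27)))), -1) = Pow(Add(1, Mul(-1, Add(6, -81))), -1) = Pow(Add(1, Mul(-1, -75)), -1) = Pow(Add(1, 75), -1) = Pow(76, -1) = Rational(1, 76)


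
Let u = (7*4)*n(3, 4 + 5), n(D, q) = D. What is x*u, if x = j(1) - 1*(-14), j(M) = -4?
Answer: 840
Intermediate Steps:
x = 10 (x = -4 - 1*(-14) = -4 + 14 = 10)
u = 84 (u = (7*4)*3 = 28*3 = 84)
x*u = 10*84 = 840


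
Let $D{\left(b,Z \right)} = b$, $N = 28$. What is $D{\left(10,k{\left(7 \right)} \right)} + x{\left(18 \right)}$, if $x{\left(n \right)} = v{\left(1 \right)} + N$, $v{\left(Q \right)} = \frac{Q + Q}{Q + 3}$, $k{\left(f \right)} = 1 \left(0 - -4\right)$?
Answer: $\frac{77}{2} \approx 38.5$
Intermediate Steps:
$k{\left(f \right)} = 4$ ($k{\left(f \right)} = 1 \left(0 + 4\right) = 1 \cdot 4 = 4$)
$v{\left(Q \right)} = \frac{2 Q}{3 + Q}$
$x{\left(n \right)} = \frac{57}{2}$ ($x{\left(n \right)} = 2 \cdot 1 \frac{1}{3 + 1} + 28 = 2 \cdot 1 \cdot \frac{1}{4} + 28 = \frac{1}{2} + 28 = \frac{57}{2}$)
$D{\left(10,k{\left(7 \right)} \right)} + x{\left(18 \right)} = 10 + \frac{57}{2} = \frac{77}{2}$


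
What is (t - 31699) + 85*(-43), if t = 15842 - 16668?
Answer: -36180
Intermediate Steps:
t = -826
(t - 31699) + 85*(-43) = (-826 - 31699) + 85*(-43) = -32525 - 3655 = -36180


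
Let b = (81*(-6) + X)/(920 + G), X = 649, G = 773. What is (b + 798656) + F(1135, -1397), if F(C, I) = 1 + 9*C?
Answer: 1369420459/1693 ≈ 8.0887e+5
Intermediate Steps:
b = 163/1693 (b = (81*(-6) + 649)/(920 + 773) = (-486 + 649)/1693 = 163*(1/1693) = 163/1693 ≈ 0.096279)
(b + 798656) + F(1135, -1397) = (163/1693 + 798656) + (1 + 9*1135) = 1352124771/1693 + (1 + 10215) = 1352124771/1693 + 10216 = 1369420459/1693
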